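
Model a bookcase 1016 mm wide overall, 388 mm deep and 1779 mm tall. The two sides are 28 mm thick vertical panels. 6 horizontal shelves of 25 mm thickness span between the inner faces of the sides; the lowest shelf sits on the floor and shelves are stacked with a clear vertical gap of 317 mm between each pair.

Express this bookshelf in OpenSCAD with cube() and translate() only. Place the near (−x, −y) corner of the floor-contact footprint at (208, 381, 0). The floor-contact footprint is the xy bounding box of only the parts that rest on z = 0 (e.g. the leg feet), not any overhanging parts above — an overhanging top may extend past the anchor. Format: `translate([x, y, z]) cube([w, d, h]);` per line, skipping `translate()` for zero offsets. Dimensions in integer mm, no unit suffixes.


translate([208, 381, 0]) cube([28, 388, 1779]);
translate([1196, 381, 0]) cube([28, 388, 1779]);
translate([236, 381, 0]) cube([960, 388, 25]);
translate([236, 381, 342]) cube([960, 388, 25]);
translate([236, 381, 684]) cube([960, 388, 25]);
translate([236, 381, 1026]) cube([960, 388, 25]);
translate([236, 381, 1368]) cube([960, 388, 25]);
translate([236, 381, 1710]) cube([960, 388, 25]);


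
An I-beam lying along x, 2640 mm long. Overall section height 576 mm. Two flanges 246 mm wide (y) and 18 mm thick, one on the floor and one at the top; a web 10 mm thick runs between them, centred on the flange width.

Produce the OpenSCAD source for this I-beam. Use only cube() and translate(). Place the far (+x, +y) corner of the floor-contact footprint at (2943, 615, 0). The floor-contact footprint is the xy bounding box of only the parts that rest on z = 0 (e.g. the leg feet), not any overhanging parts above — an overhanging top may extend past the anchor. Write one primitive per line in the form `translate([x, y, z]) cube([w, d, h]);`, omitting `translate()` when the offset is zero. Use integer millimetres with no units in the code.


translate([303, 369, 0]) cube([2640, 246, 18]);
translate([303, 487, 18]) cube([2640, 10, 540]);
translate([303, 369, 558]) cube([2640, 246, 18]);


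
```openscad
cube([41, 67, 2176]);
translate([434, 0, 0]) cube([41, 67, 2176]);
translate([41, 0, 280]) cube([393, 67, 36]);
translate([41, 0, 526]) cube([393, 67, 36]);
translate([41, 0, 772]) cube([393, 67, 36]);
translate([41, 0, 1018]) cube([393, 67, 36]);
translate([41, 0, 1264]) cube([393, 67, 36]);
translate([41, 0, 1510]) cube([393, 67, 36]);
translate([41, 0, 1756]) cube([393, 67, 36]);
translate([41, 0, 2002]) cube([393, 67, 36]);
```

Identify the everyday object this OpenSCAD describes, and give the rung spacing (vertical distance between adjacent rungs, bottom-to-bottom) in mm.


A ladder. The rung spacing is 246 mm.

Two tall 41×67 posts with 8 short bars between them — a ladder. Adjacent rungs sit at z = 280 and z = 526, so the spacing is 526 − 280 = 246 mm.


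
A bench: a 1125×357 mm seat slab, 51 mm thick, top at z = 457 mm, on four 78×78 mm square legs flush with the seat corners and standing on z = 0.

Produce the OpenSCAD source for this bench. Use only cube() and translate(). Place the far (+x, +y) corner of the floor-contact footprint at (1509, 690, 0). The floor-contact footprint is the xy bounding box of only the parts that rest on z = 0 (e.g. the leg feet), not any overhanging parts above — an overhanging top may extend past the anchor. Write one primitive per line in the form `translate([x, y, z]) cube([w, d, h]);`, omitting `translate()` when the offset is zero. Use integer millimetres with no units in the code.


// leg_h = 457 − 51 = 406
translate([384, 333, 406]) cube([1125, 357, 51]);
translate([384, 333, 0]) cube([78, 78, 406]);
translate([384, 612, 0]) cube([78, 78, 406]);
translate([1431, 333, 0]) cube([78, 78, 406]);
translate([1431, 612, 0]) cube([78, 78, 406]);


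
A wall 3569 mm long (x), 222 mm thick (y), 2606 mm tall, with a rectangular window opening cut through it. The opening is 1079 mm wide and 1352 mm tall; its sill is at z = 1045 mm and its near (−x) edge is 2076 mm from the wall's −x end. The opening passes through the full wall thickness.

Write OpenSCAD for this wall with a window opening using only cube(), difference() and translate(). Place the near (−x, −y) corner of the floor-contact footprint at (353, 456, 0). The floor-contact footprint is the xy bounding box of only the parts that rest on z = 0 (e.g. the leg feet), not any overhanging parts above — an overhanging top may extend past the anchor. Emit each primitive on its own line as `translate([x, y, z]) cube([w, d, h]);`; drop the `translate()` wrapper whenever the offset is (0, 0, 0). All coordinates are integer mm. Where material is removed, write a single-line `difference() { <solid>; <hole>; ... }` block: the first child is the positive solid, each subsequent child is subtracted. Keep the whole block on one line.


difference() { translate([353, 456, 0]) cube([3569, 222, 2606]); translate([2429, 456, 1045]) cube([1079, 222, 1352]); }


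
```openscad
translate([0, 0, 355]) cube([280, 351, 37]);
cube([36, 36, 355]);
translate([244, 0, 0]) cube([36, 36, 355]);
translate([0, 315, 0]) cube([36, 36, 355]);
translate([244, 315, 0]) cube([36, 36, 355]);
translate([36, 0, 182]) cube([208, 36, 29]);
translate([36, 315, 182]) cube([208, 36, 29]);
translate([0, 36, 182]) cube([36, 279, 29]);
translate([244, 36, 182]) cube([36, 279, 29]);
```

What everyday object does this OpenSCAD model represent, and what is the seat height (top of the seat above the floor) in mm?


A stool. The seat height is 392 mm.

A 280×351×37 slab at z = 355 on four corner posts — a stool. The seat top is 355 + 37 = 392 mm.


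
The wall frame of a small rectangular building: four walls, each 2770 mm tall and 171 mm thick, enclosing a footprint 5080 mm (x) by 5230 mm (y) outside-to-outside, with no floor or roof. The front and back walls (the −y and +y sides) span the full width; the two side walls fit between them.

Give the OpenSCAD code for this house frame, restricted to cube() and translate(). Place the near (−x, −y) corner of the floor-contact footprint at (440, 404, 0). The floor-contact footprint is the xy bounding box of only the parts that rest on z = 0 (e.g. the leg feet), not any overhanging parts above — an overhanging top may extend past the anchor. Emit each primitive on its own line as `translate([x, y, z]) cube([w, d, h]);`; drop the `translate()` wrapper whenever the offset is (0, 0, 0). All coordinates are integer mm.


translate([440, 404, 0]) cube([5080, 171, 2770]);
translate([440, 5463, 0]) cube([5080, 171, 2770]);
translate([440, 575, 0]) cube([171, 4888, 2770]);
translate([5349, 575, 0]) cube([171, 4888, 2770]);


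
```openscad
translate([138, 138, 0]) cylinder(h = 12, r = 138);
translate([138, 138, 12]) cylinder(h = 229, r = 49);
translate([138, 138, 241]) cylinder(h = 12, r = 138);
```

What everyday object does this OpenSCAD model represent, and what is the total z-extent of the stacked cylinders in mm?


A spool. The overall height is 253 mm.

Three coaxial cylinders, large–small–large — a spool. Two 12 mm flanges and a 229 mm core give 12 + 229 + 12 = 253 mm.


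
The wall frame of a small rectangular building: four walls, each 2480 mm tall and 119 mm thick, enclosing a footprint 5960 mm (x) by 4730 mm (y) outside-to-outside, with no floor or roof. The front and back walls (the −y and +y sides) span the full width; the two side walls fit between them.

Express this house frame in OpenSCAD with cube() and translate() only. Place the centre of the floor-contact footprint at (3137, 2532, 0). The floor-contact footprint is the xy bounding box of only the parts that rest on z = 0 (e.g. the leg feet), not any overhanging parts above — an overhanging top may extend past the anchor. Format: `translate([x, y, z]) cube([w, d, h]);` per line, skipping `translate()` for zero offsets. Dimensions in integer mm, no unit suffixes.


translate([157, 167, 0]) cube([5960, 119, 2480]);
translate([157, 4778, 0]) cube([5960, 119, 2480]);
translate([157, 286, 0]) cube([119, 4492, 2480]);
translate([5998, 286, 0]) cube([119, 4492, 2480]);


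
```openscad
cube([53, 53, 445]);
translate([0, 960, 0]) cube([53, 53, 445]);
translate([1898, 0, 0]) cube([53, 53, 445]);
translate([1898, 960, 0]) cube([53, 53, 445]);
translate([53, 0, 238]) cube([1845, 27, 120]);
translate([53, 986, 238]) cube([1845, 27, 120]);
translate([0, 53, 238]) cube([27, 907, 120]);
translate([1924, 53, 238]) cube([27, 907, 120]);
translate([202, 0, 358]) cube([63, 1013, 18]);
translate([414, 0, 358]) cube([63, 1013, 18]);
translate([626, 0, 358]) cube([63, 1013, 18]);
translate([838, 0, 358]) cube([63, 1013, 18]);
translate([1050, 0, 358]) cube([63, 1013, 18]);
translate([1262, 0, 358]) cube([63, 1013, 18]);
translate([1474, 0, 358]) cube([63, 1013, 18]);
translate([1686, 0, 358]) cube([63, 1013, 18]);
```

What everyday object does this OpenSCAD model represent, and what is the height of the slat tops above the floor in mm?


A bed frame. The slat-top height is 376 mm.

Four posts, four rails, and a row of slats — a bed frame. Slats sit on the rails at z = 238 + 120 = 358; with slat thickness 18, the top is 376 mm.


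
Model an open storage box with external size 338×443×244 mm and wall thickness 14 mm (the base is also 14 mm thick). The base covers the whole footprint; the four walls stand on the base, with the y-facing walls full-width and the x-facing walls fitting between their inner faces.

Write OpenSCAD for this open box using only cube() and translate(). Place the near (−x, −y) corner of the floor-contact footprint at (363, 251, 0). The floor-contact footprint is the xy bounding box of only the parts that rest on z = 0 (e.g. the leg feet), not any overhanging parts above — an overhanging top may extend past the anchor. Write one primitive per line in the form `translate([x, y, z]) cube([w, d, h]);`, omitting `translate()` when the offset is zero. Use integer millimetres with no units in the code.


translate([363, 251, 0]) cube([338, 443, 14]);
translate([363, 251, 14]) cube([338, 14, 230]);
translate([363, 680, 14]) cube([338, 14, 230]);
translate([363, 265, 14]) cube([14, 415, 230]);
translate([687, 265, 14]) cube([14, 415, 230]);


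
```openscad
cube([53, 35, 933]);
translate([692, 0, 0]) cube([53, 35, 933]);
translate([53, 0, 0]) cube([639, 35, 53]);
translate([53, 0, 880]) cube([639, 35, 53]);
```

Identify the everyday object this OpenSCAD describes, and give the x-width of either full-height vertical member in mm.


A picture frame. The border width is 53 mm.

Four thin pieces enclosing a rectangular opening — a picture frame. The two full-height stiles are 933 mm tall; the top rail sits at z = 880 and is 53 mm tall, so the border above the opening is 933 − 880 = 53 mm, matching the stile x-width.


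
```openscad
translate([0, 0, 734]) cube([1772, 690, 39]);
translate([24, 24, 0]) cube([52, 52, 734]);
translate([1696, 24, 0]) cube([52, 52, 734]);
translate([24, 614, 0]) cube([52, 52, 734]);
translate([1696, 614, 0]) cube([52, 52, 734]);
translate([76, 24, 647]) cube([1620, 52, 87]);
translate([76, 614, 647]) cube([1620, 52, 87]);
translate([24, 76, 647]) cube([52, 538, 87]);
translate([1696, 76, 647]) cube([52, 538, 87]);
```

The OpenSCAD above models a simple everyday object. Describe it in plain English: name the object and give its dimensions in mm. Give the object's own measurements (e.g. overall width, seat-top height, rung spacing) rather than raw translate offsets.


A rectangular dining table. The top is 1772×690×39 mm with its upper surface at z = 773 mm. It stands on four 52×52 mm square legs, each inset 24 mm from the nearest pair of top edges, running from the floor to the underside of the top. Four apron rails, 52 mm thick and 87 mm tall, run between adjacent legs with their top edges flush with the underside of the top and their outer faces flush with the legs' outer faces.


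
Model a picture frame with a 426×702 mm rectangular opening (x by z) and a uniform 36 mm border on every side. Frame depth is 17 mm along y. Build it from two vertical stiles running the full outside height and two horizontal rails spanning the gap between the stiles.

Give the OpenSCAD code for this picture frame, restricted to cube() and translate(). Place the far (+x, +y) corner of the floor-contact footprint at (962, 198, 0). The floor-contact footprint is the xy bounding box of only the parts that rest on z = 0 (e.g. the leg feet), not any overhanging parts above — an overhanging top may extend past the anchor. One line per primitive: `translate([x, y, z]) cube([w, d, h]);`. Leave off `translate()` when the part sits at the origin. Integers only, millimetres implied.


translate([464, 181, 0]) cube([36, 17, 774]);
translate([926, 181, 0]) cube([36, 17, 774]);
translate([500, 181, 0]) cube([426, 17, 36]);
translate([500, 181, 738]) cube([426, 17, 36]);


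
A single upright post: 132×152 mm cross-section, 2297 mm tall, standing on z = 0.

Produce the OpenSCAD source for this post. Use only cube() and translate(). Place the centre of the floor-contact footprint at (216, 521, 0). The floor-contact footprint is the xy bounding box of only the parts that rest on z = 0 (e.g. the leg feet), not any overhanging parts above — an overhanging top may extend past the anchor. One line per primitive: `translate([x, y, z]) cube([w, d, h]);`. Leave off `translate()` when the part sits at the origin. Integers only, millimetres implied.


translate([150, 445, 0]) cube([132, 152, 2297]);


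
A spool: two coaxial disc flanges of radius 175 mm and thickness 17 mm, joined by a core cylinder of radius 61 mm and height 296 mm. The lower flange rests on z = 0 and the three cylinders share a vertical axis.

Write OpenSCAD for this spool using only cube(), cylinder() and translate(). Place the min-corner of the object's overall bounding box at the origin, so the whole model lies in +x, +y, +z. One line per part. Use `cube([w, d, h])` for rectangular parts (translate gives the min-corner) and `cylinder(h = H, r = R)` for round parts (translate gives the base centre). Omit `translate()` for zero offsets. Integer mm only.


translate([175, 175, 0]) cylinder(h = 17, r = 175);
translate([175, 175, 17]) cylinder(h = 296, r = 61);
translate([175, 175, 313]) cylinder(h = 17, r = 175);


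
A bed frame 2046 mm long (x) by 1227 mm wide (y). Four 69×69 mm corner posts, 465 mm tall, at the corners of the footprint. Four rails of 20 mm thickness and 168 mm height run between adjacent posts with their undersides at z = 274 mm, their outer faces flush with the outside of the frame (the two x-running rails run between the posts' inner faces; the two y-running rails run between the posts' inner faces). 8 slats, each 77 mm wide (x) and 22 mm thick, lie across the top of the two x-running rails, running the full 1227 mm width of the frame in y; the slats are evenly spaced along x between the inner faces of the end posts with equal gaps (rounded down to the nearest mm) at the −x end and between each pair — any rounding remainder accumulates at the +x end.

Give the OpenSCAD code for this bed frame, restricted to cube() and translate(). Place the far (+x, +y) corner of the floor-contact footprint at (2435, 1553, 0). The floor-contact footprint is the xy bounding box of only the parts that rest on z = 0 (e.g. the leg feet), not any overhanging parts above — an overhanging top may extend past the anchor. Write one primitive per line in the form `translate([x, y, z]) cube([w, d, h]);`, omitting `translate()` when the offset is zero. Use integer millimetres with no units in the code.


translate([389, 326, 0]) cube([69, 69, 465]);
translate([389, 1484, 0]) cube([69, 69, 465]);
translate([2366, 326, 0]) cube([69, 69, 465]);
translate([2366, 1484, 0]) cube([69, 69, 465]);
translate([458, 326, 274]) cube([1908, 20, 168]);
translate([458, 1533, 274]) cube([1908, 20, 168]);
translate([389, 395, 274]) cube([20, 1089, 168]);
translate([2415, 395, 274]) cube([20, 1089, 168]);
translate([601, 326, 442]) cube([77, 1227, 22]);
translate([821, 326, 442]) cube([77, 1227, 22]);
translate([1041, 326, 442]) cube([77, 1227, 22]);
translate([1261, 326, 442]) cube([77, 1227, 22]);
translate([1481, 326, 442]) cube([77, 1227, 22]);
translate([1701, 326, 442]) cube([77, 1227, 22]);
translate([1921, 326, 442]) cube([77, 1227, 22]);
translate([2141, 326, 442]) cube([77, 1227, 22]);


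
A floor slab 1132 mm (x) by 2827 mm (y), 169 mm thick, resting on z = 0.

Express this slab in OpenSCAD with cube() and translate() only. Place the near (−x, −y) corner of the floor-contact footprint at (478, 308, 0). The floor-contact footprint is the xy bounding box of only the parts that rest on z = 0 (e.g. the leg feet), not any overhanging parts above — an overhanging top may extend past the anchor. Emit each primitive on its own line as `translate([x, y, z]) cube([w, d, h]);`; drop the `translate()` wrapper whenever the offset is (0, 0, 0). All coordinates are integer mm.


translate([478, 308, 0]) cube([1132, 2827, 169]);


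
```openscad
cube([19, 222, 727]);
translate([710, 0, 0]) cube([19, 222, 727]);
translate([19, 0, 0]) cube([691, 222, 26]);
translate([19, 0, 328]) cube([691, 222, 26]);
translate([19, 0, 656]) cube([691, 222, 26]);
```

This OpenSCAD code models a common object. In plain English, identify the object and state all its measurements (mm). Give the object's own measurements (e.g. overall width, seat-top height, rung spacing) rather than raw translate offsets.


An open bookshelf. Two side panels, each 19 mm thick, 222 mm deep and 727 mm tall, stand 729 mm apart (outside-to-outside). Between them sit 3 shelves, each 26 mm thick and 222 mm deep, spanning the full gap between the sides. The bottom shelf rests on the floor (its underside at z = 0) and the clear gap between one shelf's top and the next shelf's underside is 302 mm.


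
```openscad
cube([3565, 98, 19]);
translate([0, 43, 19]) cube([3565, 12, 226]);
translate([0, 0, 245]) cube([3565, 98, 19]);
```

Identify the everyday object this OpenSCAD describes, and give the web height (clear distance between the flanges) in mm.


An I-beam. The web height is 226 mm.

Two wide flanges with a thin centred web — an I-beam. Overall 264 mm minus two 19 mm flanges gives a web of 264 − 2·19 = 226 mm.


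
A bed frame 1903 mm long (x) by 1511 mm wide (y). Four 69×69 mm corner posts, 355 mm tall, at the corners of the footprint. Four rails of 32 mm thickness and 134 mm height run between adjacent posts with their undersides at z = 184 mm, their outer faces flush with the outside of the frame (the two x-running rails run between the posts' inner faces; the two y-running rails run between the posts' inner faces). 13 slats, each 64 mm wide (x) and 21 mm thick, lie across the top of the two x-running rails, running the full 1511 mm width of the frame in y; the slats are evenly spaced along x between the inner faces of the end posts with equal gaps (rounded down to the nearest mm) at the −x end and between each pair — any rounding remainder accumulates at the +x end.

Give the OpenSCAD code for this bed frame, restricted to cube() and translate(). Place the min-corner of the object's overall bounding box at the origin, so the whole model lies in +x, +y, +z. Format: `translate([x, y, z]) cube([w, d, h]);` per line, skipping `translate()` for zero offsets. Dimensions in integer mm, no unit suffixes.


cube([69, 69, 355]);
translate([0, 1442, 0]) cube([69, 69, 355]);
translate([1834, 0, 0]) cube([69, 69, 355]);
translate([1834, 1442, 0]) cube([69, 69, 355]);
translate([69, 0, 184]) cube([1765, 32, 134]);
translate([69, 1479, 184]) cube([1765, 32, 134]);
translate([0, 69, 184]) cube([32, 1373, 134]);
translate([1871, 69, 184]) cube([32, 1373, 134]);
translate([135, 0, 318]) cube([64, 1511, 21]);
translate([265, 0, 318]) cube([64, 1511, 21]);
translate([395, 0, 318]) cube([64, 1511, 21]);
translate([525, 0, 318]) cube([64, 1511, 21]);
translate([655, 0, 318]) cube([64, 1511, 21]);
translate([785, 0, 318]) cube([64, 1511, 21]);
translate([915, 0, 318]) cube([64, 1511, 21]);
translate([1045, 0, 318]) cube([64, 1511, 21]);
translate([1175, 0, 318]) cube([64, 1511, 21]);
translate([1305, 0, 318]) cube([64, 1511, 21]);
translate([1435, 0, 318]) cube([64, 1511, 21]);
translate([1565, 0, 318]) cube([64, 1511, 21]);
translate([1695, 0, 318]) cube([64, 1511, 21]);


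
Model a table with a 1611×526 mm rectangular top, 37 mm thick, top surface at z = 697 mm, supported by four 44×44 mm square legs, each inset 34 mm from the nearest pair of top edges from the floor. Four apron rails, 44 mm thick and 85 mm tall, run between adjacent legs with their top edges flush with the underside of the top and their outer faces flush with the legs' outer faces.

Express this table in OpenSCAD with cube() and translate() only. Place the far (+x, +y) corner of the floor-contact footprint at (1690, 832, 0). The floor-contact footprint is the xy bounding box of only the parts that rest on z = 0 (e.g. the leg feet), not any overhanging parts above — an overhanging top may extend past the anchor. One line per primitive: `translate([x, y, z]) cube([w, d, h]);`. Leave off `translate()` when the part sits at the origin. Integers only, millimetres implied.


// leg_h = 697 - 37 = 660
// apron z = 660 - 85 = 575
translate([113, 340, 660]) cube([1611, 526, 37]);
translate([147, 374, 0]) cube([44, 44, 660]);
translate([1646, 374, 0]) cube([44, 44, 660]);
translate([147, 788, 0]) cube([44, 44, 660]);
translate([1646, 788, 0]) cube([44, 44, 660]);
translate([191, 374, 575]) cube([1455, 44, 85]);
translate([191, 788, 575]) cube([1455, 44, 85]);
translate([147, 418, 575]) cube([44, 370, 85]);
translate([1646, 418, 575]) cube([44, 370, 85]);


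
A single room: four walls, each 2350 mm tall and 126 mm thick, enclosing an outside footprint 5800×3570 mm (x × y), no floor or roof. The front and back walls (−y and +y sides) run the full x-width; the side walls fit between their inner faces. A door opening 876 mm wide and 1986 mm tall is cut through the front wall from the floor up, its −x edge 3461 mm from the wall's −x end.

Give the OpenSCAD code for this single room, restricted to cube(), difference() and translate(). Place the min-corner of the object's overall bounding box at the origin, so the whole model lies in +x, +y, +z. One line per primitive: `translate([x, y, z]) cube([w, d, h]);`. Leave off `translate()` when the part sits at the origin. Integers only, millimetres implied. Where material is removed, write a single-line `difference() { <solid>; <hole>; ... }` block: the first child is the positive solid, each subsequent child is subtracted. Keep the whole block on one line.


difference() { cube([5800, 126, 2350]); translate([3461, 0, 0]) cube([876, 126, 1986]); }
translate([0, 3444, 0]) cube([5800, 126, 2350]);
translate([0, 126, 0]) cube([126, 3318, 2350]);
translate([5674, 126, 0]) cube([126, 3318, 2350]);


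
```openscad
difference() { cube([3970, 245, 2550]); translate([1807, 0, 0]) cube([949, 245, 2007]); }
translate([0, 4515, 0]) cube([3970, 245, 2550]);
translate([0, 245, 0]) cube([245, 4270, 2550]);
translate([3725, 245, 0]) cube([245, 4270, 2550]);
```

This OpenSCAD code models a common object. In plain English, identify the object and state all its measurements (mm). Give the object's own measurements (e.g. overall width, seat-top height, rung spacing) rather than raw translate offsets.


A single room: four walls, each 2550 mm tall and 245 mm thick, enclosing an outside footprint 3970×4760 mm (x × y), no floor or roof. The front and back walls (−y and +y sides) run the full x-width; the side walls fit between their inner faces. A door opening 949 mm wide and 2007 mm tall is cut through the front wall from the floor up, its −x edge 1807 mm from the wall's −x end.


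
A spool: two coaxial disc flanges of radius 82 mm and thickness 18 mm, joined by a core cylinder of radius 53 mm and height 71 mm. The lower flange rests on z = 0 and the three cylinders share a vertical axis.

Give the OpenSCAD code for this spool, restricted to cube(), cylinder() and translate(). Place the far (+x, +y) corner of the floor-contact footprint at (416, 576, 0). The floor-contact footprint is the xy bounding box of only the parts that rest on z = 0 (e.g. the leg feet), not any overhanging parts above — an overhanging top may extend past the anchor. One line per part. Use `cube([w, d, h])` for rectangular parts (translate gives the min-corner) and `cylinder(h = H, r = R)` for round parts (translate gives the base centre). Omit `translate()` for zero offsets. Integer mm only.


translate([334, 494, 0]) cylinder(h = 18, r = 82);
translate([334, 494, 18]) cylinder(h = 71, r = 53);
translate([334, 494, 89]) cylinder(h = 18, r = 82);


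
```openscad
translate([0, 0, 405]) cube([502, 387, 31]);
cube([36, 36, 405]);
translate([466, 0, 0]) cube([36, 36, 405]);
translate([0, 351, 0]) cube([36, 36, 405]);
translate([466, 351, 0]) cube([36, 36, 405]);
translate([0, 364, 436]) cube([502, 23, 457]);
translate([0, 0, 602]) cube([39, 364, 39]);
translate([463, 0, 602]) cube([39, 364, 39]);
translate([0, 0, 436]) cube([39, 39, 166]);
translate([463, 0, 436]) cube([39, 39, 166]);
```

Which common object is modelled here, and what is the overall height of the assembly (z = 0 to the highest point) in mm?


A chair. The overall height is 893 mm.

A slab on four corner posts with a tall panel at the back — a chair. The seat slab sits at z = 405 with thickness 31, and the 457 mm backrest starts at the seat top, so the overall height is 405 + 31 + 457 = 893 mm.


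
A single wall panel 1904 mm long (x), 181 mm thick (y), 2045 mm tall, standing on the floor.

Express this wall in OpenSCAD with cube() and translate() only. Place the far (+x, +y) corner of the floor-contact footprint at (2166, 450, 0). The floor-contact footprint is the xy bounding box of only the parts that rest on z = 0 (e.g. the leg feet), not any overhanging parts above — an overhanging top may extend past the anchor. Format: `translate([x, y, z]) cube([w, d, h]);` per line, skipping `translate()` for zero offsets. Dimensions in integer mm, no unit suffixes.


translate([262, 269, 0]) cube([1904, 181, 2045]);


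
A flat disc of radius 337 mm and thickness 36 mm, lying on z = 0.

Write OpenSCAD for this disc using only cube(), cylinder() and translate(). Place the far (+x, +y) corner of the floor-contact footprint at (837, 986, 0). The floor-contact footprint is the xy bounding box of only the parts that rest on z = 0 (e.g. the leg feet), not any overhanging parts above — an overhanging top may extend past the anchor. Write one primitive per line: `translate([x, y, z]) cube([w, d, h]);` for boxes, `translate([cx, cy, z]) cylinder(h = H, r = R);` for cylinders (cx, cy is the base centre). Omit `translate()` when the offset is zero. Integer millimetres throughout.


translate([500, 649, 0]) cylinder(h = 36, r = 337);


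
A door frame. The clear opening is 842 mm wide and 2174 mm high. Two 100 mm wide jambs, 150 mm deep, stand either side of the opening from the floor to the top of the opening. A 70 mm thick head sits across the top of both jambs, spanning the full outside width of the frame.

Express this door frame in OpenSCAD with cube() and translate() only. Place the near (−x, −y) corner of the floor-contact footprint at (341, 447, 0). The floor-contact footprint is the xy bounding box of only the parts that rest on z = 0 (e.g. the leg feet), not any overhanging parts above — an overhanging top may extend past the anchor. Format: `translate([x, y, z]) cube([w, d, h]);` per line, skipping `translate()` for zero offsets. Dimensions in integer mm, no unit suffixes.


translate([341, 447, 0]) cube([100, 150, 2174]);
translate([1283, 447, 0]) cube([100, 150, 2174]);
translate([341, 447, 2174]) cube([1042, 150, 70]);


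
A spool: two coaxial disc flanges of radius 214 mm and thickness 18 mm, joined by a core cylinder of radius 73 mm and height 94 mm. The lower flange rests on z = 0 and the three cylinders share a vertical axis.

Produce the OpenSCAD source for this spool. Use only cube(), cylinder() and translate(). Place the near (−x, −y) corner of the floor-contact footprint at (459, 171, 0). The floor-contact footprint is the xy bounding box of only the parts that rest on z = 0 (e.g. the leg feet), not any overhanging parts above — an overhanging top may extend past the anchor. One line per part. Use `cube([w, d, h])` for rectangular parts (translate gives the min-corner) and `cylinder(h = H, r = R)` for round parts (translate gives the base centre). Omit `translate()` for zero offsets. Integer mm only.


translate([673, 385, 0]) cylinder(h = 18, r = 214);
translate([673, 385, 18]) cylinder(h = 94, r = 73);
translate([673, 385, 112]) cylinder(h = 18, r = 214);


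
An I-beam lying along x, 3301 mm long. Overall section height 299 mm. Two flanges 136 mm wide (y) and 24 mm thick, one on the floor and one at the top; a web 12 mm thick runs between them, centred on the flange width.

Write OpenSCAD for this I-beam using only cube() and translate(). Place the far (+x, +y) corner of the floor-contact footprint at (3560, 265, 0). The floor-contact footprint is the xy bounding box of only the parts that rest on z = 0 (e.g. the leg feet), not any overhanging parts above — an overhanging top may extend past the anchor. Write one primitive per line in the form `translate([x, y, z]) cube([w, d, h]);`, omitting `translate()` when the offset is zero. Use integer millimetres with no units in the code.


translate([259, 129, 0]) cube([3301, 136, 24]);
translate([259, 191, 24]) cube([3301, 12, 251]);
translate([259, 129, 275]) cube([3301, 136, 24]);


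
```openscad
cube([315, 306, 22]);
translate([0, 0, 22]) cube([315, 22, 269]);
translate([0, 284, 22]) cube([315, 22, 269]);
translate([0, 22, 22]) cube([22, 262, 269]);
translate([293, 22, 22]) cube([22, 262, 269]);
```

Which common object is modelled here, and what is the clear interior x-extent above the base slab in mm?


An open box. The internal width is 271 mm.

A 315×306 base slab with four walls standing on it — an open box. The base is 315 mm wide and the walls are 22 mm thick, so the internal width is 315 − 2 × 22 = 271 mm.


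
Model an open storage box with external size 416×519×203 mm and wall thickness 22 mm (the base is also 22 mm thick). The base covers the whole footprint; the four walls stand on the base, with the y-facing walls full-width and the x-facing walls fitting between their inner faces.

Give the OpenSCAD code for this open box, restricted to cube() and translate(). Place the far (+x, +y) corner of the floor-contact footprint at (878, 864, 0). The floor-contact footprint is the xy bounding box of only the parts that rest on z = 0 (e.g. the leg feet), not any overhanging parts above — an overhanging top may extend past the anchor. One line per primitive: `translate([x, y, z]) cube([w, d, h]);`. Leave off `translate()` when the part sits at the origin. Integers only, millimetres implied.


translate([462, 345, 0]) cube([416, 519, 22]);
translate([462, 345, 22]) cube([416, 22, 181]);
translate([462, 842, 22]) cube([416, 22, 181]);
translate([462, 367, 22]) cube([22, 475, 181]);
translate([856, 367, 22]) cube([22, 475, 181]);


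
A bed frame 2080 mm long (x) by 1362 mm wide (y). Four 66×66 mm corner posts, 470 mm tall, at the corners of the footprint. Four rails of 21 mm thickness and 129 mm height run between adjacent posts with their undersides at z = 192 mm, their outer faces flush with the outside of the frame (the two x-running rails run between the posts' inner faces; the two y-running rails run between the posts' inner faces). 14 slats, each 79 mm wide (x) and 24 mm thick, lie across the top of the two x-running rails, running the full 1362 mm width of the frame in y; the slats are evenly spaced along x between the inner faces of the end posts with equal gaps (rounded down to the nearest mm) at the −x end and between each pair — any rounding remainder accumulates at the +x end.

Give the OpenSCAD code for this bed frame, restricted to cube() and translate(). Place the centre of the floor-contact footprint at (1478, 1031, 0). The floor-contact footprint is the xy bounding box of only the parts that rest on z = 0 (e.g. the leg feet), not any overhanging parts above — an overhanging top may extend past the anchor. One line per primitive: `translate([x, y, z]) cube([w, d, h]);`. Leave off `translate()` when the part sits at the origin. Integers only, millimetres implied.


// slat z = rail_z + rail_h = 192 + 129 = 321
// slat gap = ⌊(1948 − 14·79) / 15⌋ = 56
translate([438, 350, 0]) cube([66, 66, 470]);
translate([438, 1646, 0]) cube([66, 66, 470]);
translate([2452, 350, 0]) cube([66, 66, 470]);
translate([2452, 1646, 0]) cube([66, 66, 470]);
translate([504, 350, 192]) cube([1948, 21, 129]);
translate([504, 1691, 192]) cube([1948, 21, 129]);
translate([438, 416, 192]) cube([21, 1230, 129]);
translate([2497, 416, 192]) cube([21, 1230, 129]);
translate([560, 350, 321]) cube([79, 1362, 24]);
translate([695, 350, 321]) cube([79, 1362, 24]);
translate([830, 350, 321]) cube([79, 1362, 24]);
translate([965, 350, 321]) cube([79, 1362, 24]);
translate([1100, 350, 321]) cube([79, 1362, 24]);
translate([1235, 350, 321]) cube([79, 1362, 24]);
translate([1370, 350, 321]) cube([79, 1362, 24]);
translate([1505, 350, 321]) cube([79, 1362, 24]);
translate([1640, 350, 321]) cube([79, 1362, 24]);
translate([1775, 350, 321]) cube([79, 1362, 24]);
translate([1910, 350, 321]) cube([79, 1362, 24]);
translate([2045, 350, 321]) cube([79, 1362, 24]);
translate([2180, 350, 321]) cube([79, 1362, 24]);
translate([2315, 350, 321]) cube([79, 1362, 24]);


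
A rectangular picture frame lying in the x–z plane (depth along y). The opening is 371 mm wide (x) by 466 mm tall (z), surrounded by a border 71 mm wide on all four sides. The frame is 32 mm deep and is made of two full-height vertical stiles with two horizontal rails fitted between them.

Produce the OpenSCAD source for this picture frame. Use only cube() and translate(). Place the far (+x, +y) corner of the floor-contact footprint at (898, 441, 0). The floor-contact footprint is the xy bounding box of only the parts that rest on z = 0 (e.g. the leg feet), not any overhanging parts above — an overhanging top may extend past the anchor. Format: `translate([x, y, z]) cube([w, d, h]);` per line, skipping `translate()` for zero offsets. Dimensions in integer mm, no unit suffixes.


translate([385, 409, 0]) cube([71, 32, 608]);
translate([827, 409, 0]) cube([71, 32, 608]);
translate([456, 409, 0]) cube([371, 32, 71]);
translate([456, 409, 537]) cube([371, 32, 71]);


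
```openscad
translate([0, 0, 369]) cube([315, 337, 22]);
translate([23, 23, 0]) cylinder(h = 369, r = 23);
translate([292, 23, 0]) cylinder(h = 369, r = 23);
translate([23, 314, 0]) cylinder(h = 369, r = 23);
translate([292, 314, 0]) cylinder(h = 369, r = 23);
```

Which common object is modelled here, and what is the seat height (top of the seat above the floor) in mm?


A stool. The seat height is 391 mm.

A 315×337×22 slab at z = 369 on four corner cylinders — a stool. The seat top is 369 + 22 = 391 mm.


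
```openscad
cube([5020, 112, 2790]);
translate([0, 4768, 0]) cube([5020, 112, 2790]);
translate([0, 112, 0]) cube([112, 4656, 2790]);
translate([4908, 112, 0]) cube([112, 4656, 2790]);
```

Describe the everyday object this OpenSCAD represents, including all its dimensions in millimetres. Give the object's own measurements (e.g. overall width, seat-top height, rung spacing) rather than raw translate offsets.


The wall frame of a small rectangular building: four walls, each 2790 mm tall and 112 mm thick, enclosing a footprint 5020 mm (x) by 4880 mm (y) outside-to-outside, with no floor or roof. The front and back walls (the −y and +y sides) span the full width; the two side walls fit between them.


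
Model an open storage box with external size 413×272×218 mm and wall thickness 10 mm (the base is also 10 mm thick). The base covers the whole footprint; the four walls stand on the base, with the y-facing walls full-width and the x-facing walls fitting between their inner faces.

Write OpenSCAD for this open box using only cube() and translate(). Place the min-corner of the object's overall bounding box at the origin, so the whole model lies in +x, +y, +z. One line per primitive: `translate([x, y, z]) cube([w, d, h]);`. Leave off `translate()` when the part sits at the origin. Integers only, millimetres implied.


cube([413, 272, 10]);
translate([0, 0, 10]) cube([413, 10, 208]);
translate([0, 262, 10]) cube([413, 10, 208]);
translate([0, 10, 10]) cube([10, 252, 208]);
translate([403, 10, 10]) cube([10, 252, 208]);


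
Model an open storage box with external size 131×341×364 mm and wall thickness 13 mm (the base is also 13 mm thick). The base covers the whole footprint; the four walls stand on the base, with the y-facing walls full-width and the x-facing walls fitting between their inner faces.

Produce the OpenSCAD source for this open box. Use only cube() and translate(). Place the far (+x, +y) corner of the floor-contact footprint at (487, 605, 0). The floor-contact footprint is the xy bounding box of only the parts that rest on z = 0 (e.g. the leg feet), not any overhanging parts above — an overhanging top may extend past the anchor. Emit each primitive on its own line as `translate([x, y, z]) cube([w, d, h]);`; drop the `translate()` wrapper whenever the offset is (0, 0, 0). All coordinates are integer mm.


translate([356, 264, 0]) cube([131, 341, 13]);
translate([356, 264, 13]) cube([131, 13, 351]);
translate([356, 592, 13]) cube([131, 13, 351]);
translate([356, 277, 13]) cube([13, 315, 351]);
translate([474, 277, 13]) cube([13, 315, 351]);


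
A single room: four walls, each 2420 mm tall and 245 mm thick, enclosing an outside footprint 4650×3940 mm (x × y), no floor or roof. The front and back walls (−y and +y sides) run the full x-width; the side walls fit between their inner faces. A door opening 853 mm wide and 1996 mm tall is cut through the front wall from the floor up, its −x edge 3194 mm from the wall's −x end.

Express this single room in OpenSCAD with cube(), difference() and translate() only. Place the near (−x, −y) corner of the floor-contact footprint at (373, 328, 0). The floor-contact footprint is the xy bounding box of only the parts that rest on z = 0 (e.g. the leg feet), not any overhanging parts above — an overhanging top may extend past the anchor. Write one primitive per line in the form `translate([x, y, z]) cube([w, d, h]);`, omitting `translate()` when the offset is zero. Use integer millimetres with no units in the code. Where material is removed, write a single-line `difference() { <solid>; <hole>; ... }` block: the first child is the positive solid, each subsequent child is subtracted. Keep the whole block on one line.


difference() { translate([373, 328, 0]) cube([4650, 245, 2420]); translate([3567, 328, 0]) cube([853, 245, 1996]); }
translate([373, 4023, 0]) cube([4650, 245, 2420]);
translate([373, 573, 0]) cube([245, 3450, 2420]);
translate([4778, 573, 0]) cube([245, 3450, 2420]);


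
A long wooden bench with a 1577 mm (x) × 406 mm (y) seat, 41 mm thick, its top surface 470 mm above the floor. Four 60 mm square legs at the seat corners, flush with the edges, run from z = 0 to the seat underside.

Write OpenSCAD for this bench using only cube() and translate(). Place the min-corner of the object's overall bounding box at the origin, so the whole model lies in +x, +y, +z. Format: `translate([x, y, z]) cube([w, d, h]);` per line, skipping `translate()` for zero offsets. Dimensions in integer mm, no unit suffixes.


translate([0, 0, 429]) cube([1577, 406, 41]);
cube([60, 60, 429]);
translate([0, 346, 0]) cube([60, 60, 429]);
translate([1517, 0, 0]) cube([60, 60, 429]);
translate([1517, 346, 0]) cube([60, 60, 429]);


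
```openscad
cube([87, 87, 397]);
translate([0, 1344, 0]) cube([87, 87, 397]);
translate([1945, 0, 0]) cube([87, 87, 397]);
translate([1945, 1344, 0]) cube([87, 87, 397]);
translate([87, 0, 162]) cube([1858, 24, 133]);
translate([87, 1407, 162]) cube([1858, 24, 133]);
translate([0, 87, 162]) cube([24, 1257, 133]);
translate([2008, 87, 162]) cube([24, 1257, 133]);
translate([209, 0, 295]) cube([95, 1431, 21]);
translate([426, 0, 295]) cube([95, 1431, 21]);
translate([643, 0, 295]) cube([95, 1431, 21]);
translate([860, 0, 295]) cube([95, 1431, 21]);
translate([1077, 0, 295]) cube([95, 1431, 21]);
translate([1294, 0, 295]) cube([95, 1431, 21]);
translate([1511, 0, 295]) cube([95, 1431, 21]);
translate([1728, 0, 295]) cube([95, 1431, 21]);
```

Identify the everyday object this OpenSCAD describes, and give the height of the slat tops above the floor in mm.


A bed frame. The slat-top height is 316 mm.

Four posts, four rails, and a row of slats — a bed frame. Slats sit on the rails at z = 162 + 133 = 295; with slat thickness 21, the top is 316 mm.
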